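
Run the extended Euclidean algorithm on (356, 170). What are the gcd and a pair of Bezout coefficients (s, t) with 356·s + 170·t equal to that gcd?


Euclidean algorithm on (356, 170) — divide until remainder is 0:
  356 = 2 · 170 + 16
  170 = 10 · 16 + 10
  16 = 1 · 10 + 6
  10 = 1 · 6 + 4
  6 = 1 · 4 + 2
  4 = 2 · 2 + 0
gcd(356, 170) = 2.
Track Bezout coefficients alongside the remainders: start with r₀ = 356 = a·1 + b·0 (s = 1, t = 0) and r₁ = 170 = a·0 + b·1 (s = 0, t = 1); each new remainder r_{k+1} = r_{k-1} − q_k·r_k inherits s_{k+1} = s_{k-1} − q_k·s_k, t_{k+1} = t_{k-1} − q_k·t_k, so r_k = a·s_k + b·t_k at every step:
  q = 2: r = 16, s = 1 − 2·0 = 1, t = 0 − 2·1 = -2  (check: 356·1 + 170·(-2) = 16)
  q = 10: r = 10, s = 0 − 10·1 = -10, t = 1 − 10·(-2) = 21  (check: 356·(-10) + 170·21 = 10)
  q = 1: r = 6, s = 1 − 1·(-10) = 11, t = -2 − 1·21 = -23  (check: 356·11 + 170·(-23) = 6)
  q = 1: r = 4, s = -10 − 1·11 = -21, t = 21 − 1·(-23) = 44  (check: 356·(-21) + 170·44 = 4)
  q = 1: r = 2, s = 11 − 1·(-21) = 32, t = -23 − 1·44 = -67  (check: 356·32 + 170·(-67) = 2)
The row with r = 2 (the gcd) gives the Bezout coefficients s = 32, t = -67.
Result: 356 · (32) + 170 · (-67) = 2.

gcd(356, 170) = 2; s = 32, t = -67 (check: 356·32 + 170·(-67) = 2).


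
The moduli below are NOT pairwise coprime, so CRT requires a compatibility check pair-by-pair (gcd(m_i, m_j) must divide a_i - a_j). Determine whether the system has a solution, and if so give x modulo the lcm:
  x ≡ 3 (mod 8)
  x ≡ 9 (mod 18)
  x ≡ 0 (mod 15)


Moduli 8, 18, 15 are not pairwise coprime, so CRT works modulo lcm(m_i) when all pairwise compatibility conditions hold.
Pairwise compatibility: gcd(m_i, m_j) must divide a_i - a_j for every pair.
Merge one congruence at a time:
  Start: x ≡ 3 (mod 8).
  Combine with x ≡ 9 (mod 18): gcd(8, 18) = 2; 9 - 3 = 6, which IS divisible by 2, so compatible.
    Write x = 3 + 8·t and substitute into x ≡ 9 (mod 18): 8·t ≡ 9 − 3 = 6 (mod 18).
    Divide the congruence (and modulus) by g = 2: 4·t ≡ 3 (mod 9).
    The inverse of 4 mod 9 is 7 (since 4·7 = 28 = 3·9 + 1), so t ≡ 7·3 = 21 ≡ 3 (mod 9).
    Then x = 3 + 8·3 = 27, valid modulo lcm(8, 18) = 72: x ≡ 27 (mod 72).
  Combine with x ≡ 0 (mod 15): gcd(72, 15) = 3; 0 - 27 = -27, which IS divisible by 3, so compatible.
    Write x = 27 + 72·t and substitute into x ≡ 0 (mod 15): 72·t ≡ 0 − 27 = -27 (mod 15).
    Divide the congruence (and modulus) by g = 3: 24·t ≡ -9 (mod 5).
    Reduce coefficients mod 5: 4·t ≡ 1 (mod 5).
    The inverse of 4 mod 5 is 4 (since 4·4 = 16 = 3·5 + 1), so t ≡ 4·1 = 4 ≡ 4 (mod 5).
    Then x = 27 + 72·4 = 315, valid modulo lcm(72, 15) = 360: x ≡ 315 (mod 360).
Verify: 315 mod 8 = 3, 315 mod 18 = 9, 315 mod 15 = 0.

x ≡ 315 (mod 360).


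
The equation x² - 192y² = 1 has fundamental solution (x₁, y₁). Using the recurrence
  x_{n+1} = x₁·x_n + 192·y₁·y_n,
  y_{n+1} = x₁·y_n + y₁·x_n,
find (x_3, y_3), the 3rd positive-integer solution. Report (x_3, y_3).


Step 1: Find the fundamental solution (x₁, y₁) of x² - 192y² = 1.
  Expand √192 as a continued fraction. a₀ = ⌊√192⌋ = 13; iterate m_{k+1} = d_k·a_k − m_k, d_{k+1} = (192 − m_{k+1}²)/d_k, a_{k+1} = ⌊(a₀ + m_{k+1})/d_{k+1}⌋ (starting m₀ = 0, d₀ = 1), with convergents p_k = a_k·p_{k-1} + p_{k-2}, q_k = a_k·q_{k-1} + q_{k-2} (p₋₁ = 1, q₋₁ = 0):
  k = 0: a₀ = 13; p₀/q₀ = 13/1; p₀² − 192·q₀² = 169 − 192 = -23.
  k = 1: m = 13, d = 23, a = ⌊(13 + 13)/23⌋ = 1; p/q = (1·13 + 1)/(1·1 + 0) = 14/1; p² − 192·q² = 196 − 192 = 4.
  k = 2: m = 10, d = 4, a = ⌊(13 + 10)/4⌋ = 5; p/q = (5·14 + 13)/(5·1 + 1) = 83/6; p² − 192·q² = 6889 − 6912 = -23.
  k = 3: m = 10, d = 23, a = ⌊(13 + 10)/23⌋ = 1; p/q = (1·83 + 14)/(1·6 + 1) = 97/7; p² − 192·q² = 9409 − 9408 = 1.
  The first convergent with p² − 192·q² = 1 gives the fundamental solution (x₁, y₁) = (97, 7).
Step 2: Apply the recurrence (x_{n+1}, y_{n+1}) = (x₁x_n + 192y₁y_n, x₁y_n + y₁x_n) repeatedly.
  From (x_1, y_1) = (97, 7): x_2 = 97·97 + 192·7·7 = 18817; y_2 = 97·7 + 7·97 = 1358.
  From (x_2, y_2) = (18817, 1358): x_3 = 97·18817 + 192·7·1358 = 3650401; y_3 = 97·1358 + 7·18817 = 263445.
Step 3: Verify x_3² - 192·y_3² = 13325427460801 - 13325427460800 = 1 (should be 1). ✓

(x_1, y_1) = (97, 7); (x_3, y_3) = (3650401, 263445).


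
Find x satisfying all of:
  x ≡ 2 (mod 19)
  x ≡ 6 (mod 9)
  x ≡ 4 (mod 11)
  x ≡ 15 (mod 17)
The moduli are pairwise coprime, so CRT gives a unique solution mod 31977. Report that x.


Product of moduli M = 19 · 9 · 11 · 17 = 31977.
Merge one congruence at a time:
  Start: x ≡ 2 (mod 19).
  Combine with x ≡ 6 (mod 9); new modulus lcm = 171.
    Write x = 2 + 19·t and substitute into x ≡ 6 (mod 9): 19·t ≡ 6 − 2 = 4 (mod 9).
    Reduce coefficients mod 9: 1·t ≡ 4 (mod 9).
    So t ≡ 4 (mod 9).
    Then x = 2 + 19·4 = 78, valid modulo lcm(19, 9) = 171: x ≡ 78 (mod 171).
  Combine with x ≡ 4 (mod 11); new modulus lcm = 1881.
    Write x = 78 + 171·t and substitute into x ≡ 4 (mod 11): 171·t ≡ 4 − 78 = -74 (mod 11).
    Reduce coefficients mod 11: 6·t ≡ 3 (mod 11).
    The inverse of 6 mod 11 is 2 (since 6·2 = 12 = 1·11 + 1), so t ≡ 2·3 = 6 ≡ 6 (mod 11).
    Then x = 78 + 171·6 = 1104, valid modulo lcm(171, 11) = 1881: x ≡ 1104 (mod 1881).
  Combine with x ≡ 15 (mod 17); new modulus lcm = 31977.
    Write x = 1104 + 1881·t and substitute into x ≡ 15 (mod 17): 1881·t ≡ 15 − 1104 = -1089 (mod 17).
    Reduce coefficients mod 17: 11·t ≡ 16 (mod 17).
    The inverse of 11 mod 17 is 14 (since 11·14 = 154 = 9·17 + 1), so t ≡ 14·16 = 224 ≡ 3 (mod 17).
    Then x = 1104 + 1881·3 = 6747, valid modulo lcm(1881, 17) = 31977: x ≡ 6747 (mod 31977).
Verify against each original: 6747 mod 19 = 2, 6747 mod 9 = 6, 6747 mod 11 = 4, 6747 mod 17 = 15.

x ≡ 6747 (mod 31977).


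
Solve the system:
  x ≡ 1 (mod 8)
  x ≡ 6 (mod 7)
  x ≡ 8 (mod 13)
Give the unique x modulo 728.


Moduli 8, 7, 13 are pairwise coprime; by CRT there is a unique solution modulo M = 8 · 7 · 13 = 728.
Solve pairwise, accumulating the modulus:
  Start with x ≡ 1 (mod 8).
  Combine with x ≡ 6 (mod 7): since gcd(8, 7) = 1, we get a unique residue mod 56.
    Write x = 1 + 8·t and substitute into x ≡ 6 (mod 7): 8·t ≡ 6 − 1 = 5 (mod 7).
    Reduce coefficients mod 7: 1·t ≡ 5 (mod 7).
    So t ≡ 5 (mod 7).
    Then x = 1 + 8·5 = 41, valid modulo lcm(8, 7) = 56: x ≡ 41 (mod 56).
  Combine with x ≡ 8 (mod 13): since gcd(56, 13) = 1, we get a unique residue mod 728.
    Write x = 41 + 56·t and substitute into x ≡ 8 (mod 13): 56·t ≡ 8 − 41 = -33 (mod 13).
    Reduce coefficients mod 13: 4·t ≡ 6 (mod 13).
    The inverse of 4 mod 13 is 10 (since 4·10 = 40 = 3·13 + 1), so t ≡ 10·6 = 60 ≡ 8 (mod 13).
    Then x = 41 + 56·8 = 489, valid modulo lcm(56, 13) = 728: x ≡ 489 (mod 728).
Verify: 489 mod 8 = 1 ✓, 489 mod 7 = 6 ✓, 489 mod 13 = 8 ✓.

x ≡ 489 (mod 728).


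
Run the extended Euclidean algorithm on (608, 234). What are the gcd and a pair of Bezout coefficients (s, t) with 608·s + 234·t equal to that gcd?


Euclidean algorithm on (608, 234) — divide until remainder is 0:
  608 = 2 · 234 + 140
  234 = 1 · 140 + 94
  140 = 1 · 94 + 46
  94 = 2 · 46 + 2
  46 = 23 · 2 + 0
gcd(608, 234) = 2.
Track Bezout coefficients alongside the remainders: start with r₀ = 608 = a·1 + b·0 (s = 1, t = 0) and r₁ = 234 = a·0 + b·1 (s = 0, t = 1); each new remainder r_{k+1} = r_{k-1} − q_k·r_k inherits s_{k+1} = s_{k-1} − q_k·s_k, t_{k+1} = t_{k-1} − q_k·t_k, so r_k = a·s_k + b·t_k at every step:
  q = 2: r = 140, s = 1 − 2·0 = 1, t = 0 − 2·1 = -2  (check: 608·1 + 234·(-2) = 140)
  q = 1: r = 94, s = 0 − 1·1 = -1, t = 1 − 1·(-2) = 3  (check: 608·(-1) + 234·3 = 94)
  q = 1: r = 46, s = 1 − 1·(-1) = 2, t = -2 − 1·3 = -5  (check: 608·2 + 234·(-5) = 46)
  q = 2: r = 2, s = -1 − 2·2 = -5, t = 3 − 2·(-5) = 13  (check: 608·(-5) + 234·13 = 2)
The row with r = 2 (the gcd) gives the Bezout coefficients s = -5, t = 13.
Result: 608 · (-5) + 234 · (13) = 2.

gcd(608, 234) = 2; s = -5, t = 13 (check: 608·(-5) + 234·13 = 2).


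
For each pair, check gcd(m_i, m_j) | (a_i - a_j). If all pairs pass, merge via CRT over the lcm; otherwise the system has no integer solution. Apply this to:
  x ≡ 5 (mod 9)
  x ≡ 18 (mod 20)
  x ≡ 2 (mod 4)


Moduli 9, 20, 4 are not pairwise coprime, so CRT works modulo lcm(m_i) when all pairwise compatibility conditions hold.
Pairwise compatibility: gcd(m_i, m_j) must divide a_i - a_j for every pair.
Merge one congruence at a time:
  Start: x ≡ 5 (mod 9).
  Combine with x ≡ 18 (mod 20): gcd(9, 20) = 1; 18 - 5 = 13, which IS divisible by 1, so compatible.
    Write x = 5 + 9·t and substitute into x ≡ 18 (mod 20): 9·t ≡ 18 − 5 = 13 (mod 20).
    The inverse of 9 mod 20 is 9 (since 9·9 = 81 = 4·20 + 1), so t ≡ 9·13 = 117 ≡ 17 (mod 20).
    Then x = 5 + 9·17 = 158, valid modulo lcm(9, 20) = 180: x ≡ 158 (mod 180).
  Combine with x ≡ 2 (mod 4): gcd(180, 4) = 4; 2 - 158 = -156, which IS divisible by 4, so compatible.
    Write x = 158 + 180·t and substitute into x ≡ 2 (mod 4): 180·t ≡ 2 − 158 = -156 (mod 4).
    Divide the congruence (and modulus) by g = 4: 45·t ≡ -39 (mod 1).
    Modulo 1 every t works; take t = 0.
    Then x = 158 + 180·0 = 158, valid modulo lcm(180, 4) = 180: x ≡ 158 (mod 180).
Verify: 158 mod 9 = 5, 158 mod 20 = 18, 158 mod 4 = 2.

x ≡ 158 (mod 180).


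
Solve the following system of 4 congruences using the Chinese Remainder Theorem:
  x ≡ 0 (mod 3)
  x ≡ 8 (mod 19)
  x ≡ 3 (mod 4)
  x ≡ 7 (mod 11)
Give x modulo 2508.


Product of moduli M = 3 · 19 · 4 · 11 = 2508.
Merge one congruence at a time:
  Start: x ≡ 0 (mod 3).
  Combine with x ≡ 8 (mod 19); new modulus lcm = 57.
    Write x = 0 + 3·t and substitute into x ≡ 8 (mod 19): 3·t ≡ 8 − 0 = 8 (mod 19).
    The inverse of 3 mod 19 is 13 (since 3·13 = 39 = 2·19 + 1), so t ≡ 13·8 = 104 ≡ 9 (mod 19).
    Then x = 0 + 3·9 = 27, valid modulo lcm(3, 19) = 57: x ≡ 27 (mod 57).
  Combine with x ≡ 3 (mod 4); new modulus lcm = 228.
    Write x = 27 + 57·t and substitute into x ≡ 3 (mod 4): 57·t ≡ 3 − 27 = -24 (mod 4).
    Reduce coefficients mod 4: 1·t ≡ 0 (mod 4).
    So t ≡ 0 (mod 4).
    Then x = 27 + 57·0 = 27, valid modulo lcm(57, 4) = 228: x ≡ 27 (mod 228).
  Combine with x ≡ 7 (mod 11); new modulus lcm = 2508.
    Write x = 27 + 228·t and substitute into x ≡ 7 (mod 11): 228·t ≡ 7 − 27 = -20 (mod 11).
    Reduce coefficients mod 11: 8·t ≡ 2 (mod 11).
    The inverse of 8 mod 11 is 7 (since 8·7 = 56 = 5·11 + 1), so t ≡ 7·2 = 14 ≡ 3 (mod 11).
    Then x = 27 + 228·3 = 711, valid modulo lcm(228, 11) = 2508: x ≡ 711 (mod 2508).
Verify against each original: 711 mod 3 = 0, 711 mod 19 = 8, 711 mod 4 = 3, 711 mod 11 = 7.

x ≡ 711 (mod 2508).


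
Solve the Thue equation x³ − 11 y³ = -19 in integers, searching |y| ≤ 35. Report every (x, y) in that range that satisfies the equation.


The equation is x³ - 11y³ = -19. For fixed y, x³ = 11·y³ − 19, so a solution requires the RHS to be a perfect cube.
Strategy: iterate y from -35 to 35, compute RHS = 11·y³ − 19, and check whether it is a (positive or negative) perfect cube.
Check small values of y:
  y = 0: RHS = -19 is not a perfect cube.
  y = 1: RHS = -8 = (-2)³ ⇒ x = -2 works.
  y = -1: RHS = -30 is not a perfect cube.
  y = 2: RHS = 69 is not a perfect cube.
  y = -2: RHS = -107 is not a perfect cube.
  y = 3: RHS = 278 is not a perfect cube.
  y = -3: RHS = -316 is not a perfect cube.
Continuing, at y = 9: RHS = 8000 = (20)³ ⇒ x = 20 works.
Searching the remaining y in |y| ≤ 35 finds no further solutions.
Collected solutions: (-2, 1), (20, 9).

Solutions (with |y| ≤ 35): (-2, 1), (20, 9).


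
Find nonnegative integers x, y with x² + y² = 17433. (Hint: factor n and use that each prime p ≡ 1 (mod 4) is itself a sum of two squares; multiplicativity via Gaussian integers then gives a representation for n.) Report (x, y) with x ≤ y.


Step 1: Factor n = 17433 = 3^2 · 13 · 149.
Step 2: Check the mod-4 condition on each prime factor: 3 ≡ 3 (mod 4), exponent 2 (must be even); 13 ≡ 1 (mod 4), exponent 1; 149 ≡ 1 (mod 4), exponent 1.
All primes ≡ 3 (mod 4) appear to even exponent (or don't appear), so by the two-squares theorem n IS expressible as a sum of two squares.
Step 3: Build a representation. Group n = k² · m with k = 3 and m = 13 · 149 = 1937 (a product of primes ≡ 1 (mod 4)); a representation of m scales to one of n via (k·x)² + (k·y)² = k²(x² + y²). Each prime p ≡ 1 (mod 4) is itself a sum of two squares; find a² by testing p − a² for a perfect square:
  13: 13 − 1² = 12, 13 − 2² = 9 = 3² ⇒ 13 = 2² + 3².
  149: 149 − 1² = 148, 149 − 2² = 145, 149 − 3² = 140, 149 − 4² = 133, 149 − 5² = 124, 149 − 6² = 113, 149 − 7² = 100 = 10² ⇒ 149 = 7² + 10².
  Combine using the Brahmagupta–Fibonacci identity (a² + b²)(c² + d²) = (ac − bd)² + (ad + bc)² = (ac + bd)² + (ad − bc)²:
  13 · 149 = 1937: from (2² + 3²)(7² + 10²), take (2·7 − 3·10, 2·10 + 3·7) = (14 − 30, 20 + 21) = (-16, 41); dropping signs (only squares matter) gives (16, 41); check 16² + 41² = 256 + 1681 = 1937 ✓.
  Scale by k = 3: (3·16, 3·41) = (48, 123).
Step 4: Order so x ≤ y and verify: 48² + 123² = 2304 + 15129 = 17433 = n. ✓

n = 17433 = 48² + 123² (one valid representation with x ≤ y).


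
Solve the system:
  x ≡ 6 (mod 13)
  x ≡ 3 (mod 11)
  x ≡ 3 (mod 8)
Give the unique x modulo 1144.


Moduli 13, 11, 8 are pairwise coprime; by CRT there is a unique solution modulo M = 13 · 11 · 8 = 1144.
Solve pairwise, accumulating the modulus:
  Start with x ≡ 6 (mod 13).
  Combine with x ≡ 3 (mod 11): since gcd(13, 11) = 1, we get a unique residue mod 143.
    Write x = 6 + 13·t and substitute into x ≡ 3 (mod 11): 13·t ≡ 3 − 6 = -3 (mod 11).
    Reduce coefficients mod 11: 2·t ≡ 8 (mod 11).
    The inverse of 2 mod 11 is 6 (since 2·6 = 12 = 1·11 + 1), so t ≡ 6·8 = 48 ≡ 4 (mod 11).
    Then x = 6 + 13·4 = 58, valid modulo lcm(13, 11) = 143: x ≡ 58 (mod 143).
  Combine with x ≡ 3 (mod 8): since gcd(143, 8) = 1, we get a unique residue mod 1144.
    Write x = 58 + 143·t and substitute into x ≡ 3 (mod 8): 143·t ≡ 3 − 58 = -55 (mod 8).
    Reduce coefficients mod 8: 7·t ≡ 1 (mod 8).
    The inverse of 7 mod 8 is 7 (since 7·7 = 49 = 6·8 + 1), so t ≡ 7·1 = 7 ≡ 7 (mod 8).
    Then x = 58 + 143·7 = 1059, valid modulo lcm(143, 8) = 1144: x ≡ 1059 (mod 1144).
Verify: 1059 mod 13 = 6 ✓, 1059 mod 11 = 3 ✓, 1059 mod 8 = 3 ✓.

x ≡ 1059 (mod 1144).


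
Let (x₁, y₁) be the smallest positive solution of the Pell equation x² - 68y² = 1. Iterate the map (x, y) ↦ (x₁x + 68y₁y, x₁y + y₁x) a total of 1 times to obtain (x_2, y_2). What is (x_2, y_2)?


Step 1: Find the fundamental solution (x₁, y₁) of x² - 68y² = 1.
  Expand √68 as a continued fraction. a₀ = ⌊√68⌋ = 8; iterate m_{k+1} = d_k·a_k − m_k, d_{k+1} = (68 − m_{k+1}²)/d_k, a_{k+1} = ⌊(a₀ + m_{k+1})/d_{k+1}⌋ (starting m₀ = 0, d₀ = 1), with convergents p_k = a_k·p_{k-1} + p_{k-2}, q_k = a_k·q_{k-1} + q_{k-2} (p₋₁ = 1, q₋₁ = 0):
  k = 0: a₀ = 8; p₀/q₀ = 8/1; p₀² − 68·q₀² = 64 − 68 = -4.
  k = 1: m = 8, d = 4, a = ⌊(8 + 8)/4⌋ = 4; p/q = (4·8 + 1)/(4·1 + 0) = 33/4; p² − 68·q² = 1089 − 1088 = 1.
  The first convergent with p² − 68·q² = 1 gives the fundamental solution (x₁, y₁) = (33, 4).
Step 2: Apply the recurrence (x_{n+1}, y_{n+1}) = (x₁x_n + 68y₁y_n, x₁y_n + y₁x_n) repeatedly.
  From (x_1, y_1) = (33, 4): x_2 = 33·33 + 68·4·4 = 2177; y_2 = 33·4 + 4·33 = 264.
Step 3: Verify x_2² - 68·y_2² = 4739329 - 4739328 = 1 (should be 1). ✓

(x_1, y_1) = (33, 4); (x_2, y_2) = (2177, 264).


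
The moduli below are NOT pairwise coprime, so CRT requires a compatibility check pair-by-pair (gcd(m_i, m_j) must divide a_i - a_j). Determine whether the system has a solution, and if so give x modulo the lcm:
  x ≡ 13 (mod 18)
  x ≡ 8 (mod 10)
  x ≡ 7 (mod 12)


Moduli 18, 10, 12 are not pairwise coprime, so CRT works modulo lcm(m_i) when all pairwise compatibility conditions hold.
Pairwise compatibility: gcd(m_i, m_j) must divide a_i - a_j for every pair.
Merge one congruence at a time:
  Start: x ≡ 13 (mod 18).
  Combine with x ≡ 8 (mod 10): gcd(18, 10) = 2, and 8 - 13 = -5 is NOT divisible by 2.
    ⇒ system is inconsistent (no integer solution).

No solution (the system is inconsistent).


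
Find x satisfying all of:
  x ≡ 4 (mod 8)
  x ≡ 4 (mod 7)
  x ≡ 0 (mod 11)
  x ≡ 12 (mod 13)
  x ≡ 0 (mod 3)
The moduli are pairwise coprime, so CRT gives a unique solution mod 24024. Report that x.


Product of moduli M = 8 · 7 · 11 · 13 · 3 = 24024.
Merge one congruence at a time:
  Start: x ≡ 4 (mod 8).
  Combine with x ≡ 4 (mod 7); new modulus lcm = 56.
    Write x = 4 + 8·t and substitute into x ≡ 4 (mod 7): 8·t ≡ 4 − 4 = 0 (mod 7).
    Reduce coefficients mod 7: 1·t ≡ 0 (mod 7).
    So t ≡ 0 (mod 7).
    Then x = 4 + 8·0 = 4, valid modulo lcm(8, 7) = 56: x ≡ 4 (mod 56).
  Combine with x ≡ 0 (mod 11); new modulus lcm = 616.
    Write x = 4 + 56·t and substitute into x ≡ 0 (mod 11): 56·t ≡ 0 − 4 = -4 (mod 11).
    Reduce coefficients mod 11: 1·t ≡ 7 (mod 11).
    So t ≡ 7 (mod 11).
    Then x = 4 + 56·7 = 396, valid modulo lcm(56, 11) = 616: x ≡ 396 (mod 616).
  Combine with x ≡ 12 (mod 13); new modulus lcm = 8008.
    Write x = 396 + 616·t and substitute into x ≡ 12 (mod 13): 616·t ≡ 12 − 396 = -384 (mod 13).
    Reduce coefficients mod 13: 5·t ≡ 6 (mod 13).
    The inverse of 5 mod 13 is 8 (since 5·8 = 40 = 3·13 + 1), so t ≡ 8·6 = 48 ≡ 9 (mod 13).
    Then x = 396 + 616·9 = 5940, valid modulo lcm(616, 13) = 8008: x ≡ 5940 (mod 8008).
  Combine with x ≡ 0 (mod 3); new modulus lcm = 24024.
    Write x = 5940 + 8008·t and substitute into x ≡ 0 (mod 3): 8008·t ≡ 0 − 5940 = -5940 (mod 3).
    Reduce coefficients mod 3: 1·t ≡ 0 (mod 3).
    So t ≡ 0 (mod 3).
    Then x = 5940 + 8008·0 = 5940, valid modulo lcm(8008, 3) = 24024: x ≡ 5940 (mod 24024).
Verify against each original: 5940 mod 8 = 4, 5940 mod 7 = 4, 5940 mod 11 = 0, 5940 mod 13 = 12, 5940 mod 3 = 0.

x ≡ 5940 (mod 24024).


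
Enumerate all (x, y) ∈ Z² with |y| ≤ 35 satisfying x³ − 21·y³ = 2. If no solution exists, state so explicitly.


The equation is x³ - 21y³ = 2. For fixed y, x³ = 21·y³ + 2, so a solution requires the RHS to be a perfect cube.
Strategy: iterate y from -35 to 35, compute RHS = 21·y³ + 2, and check whether it is a (positive or negative) perfect cube.
Check small values of y:
  y = 0: RHS = 2 is not a perfect cube.
  y = 1: RHS = 23 is not a perfect cube.
  y = -1: RHS = -19 is not a perfect cube.
  y = 2: RHS = 170 is not a perfect cube.
  y = -2: RHS = -166 is not a perfect cube.
  y = 3: RHS = 569 is not a perfect cube.
  y = -3: RHS = -565 is not a perfect cube.
Continuing the search up to |y| = 35 finds no solutions either.
No (x, y) in the scanned range satisfies the equation.

No integer solutions with |y| ≤ 35.


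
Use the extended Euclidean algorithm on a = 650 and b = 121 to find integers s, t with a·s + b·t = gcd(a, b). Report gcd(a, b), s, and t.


Euclidean algorithm on (650, 121) — divide until remainder is 0:
  650 = 5 · 121 + 45
  121 = 2 · 45 + 31
  45 = 1 · 31 + 14
  31 = 2 · 14 + 3
  14 = 4 · 3 + 2
  3 = 1 · 2 + 1
  2 = 2 · 1 + 0
gcd(650, 121) = 1.
Track Bezout coefficients alongside the remainders: start with r₀ = 650 = a·1 + b·0 (s = 1, t = 0) and r₁ = 121 = a·0 + b·1 (s = 0, t = 1); each new remainder r_{k+1} = r_{k-1} − q_k·r_k inherits s_{k+1} = s_{k-1} − q_k·s_k, t_{k+1} = t_{k-1} − q_k·t_k, so r_k = a·s_k + b·t_k at every step:
  q = 5: r = 45, s = 1 − 5·0 = 1, t = 0 − 5·1 = -5  (check: 650·1 + 121·(-5) = 45)
  q = 2: r = 31, s = 0 − 2·1 = -2, t = 1 − 2·(-5) = 11  (check: 650·(-2) + 121·11 = 31)
  q = 1: r = 14, s = 1 − 1·(-2) = 3, t = -5 − 1·11 = -16  (check: 650·3 + 121·(-16) = 14)
  q = 2: r = 3, s = -2 − 2·3 = -8, t = 11 − 2·(-16) = 43  (check: 650·(-8) + 121·43 = 3)
  q = 4: r = 2, s = 3 − 4·(-8) = 35, t = -16 − 4·43 = -188  (check: 650·35 + 121·(-188) = 2)
  q = 1: r = 1, s = -8 − 1·35 = -43, t = 43 − 1·(-188) = 231  (check: 650·(-43) + 121·231 = 1)
The row with r = 1 (the gcd) gives the Bezout coefficients s = -43, t = 231.
Result: 650 · (-43) + 121 · (231) = 1.

gcd(650, 121) = 1; s = -43, t = 231 (check: 650·(-43) + 121·231 = 1).


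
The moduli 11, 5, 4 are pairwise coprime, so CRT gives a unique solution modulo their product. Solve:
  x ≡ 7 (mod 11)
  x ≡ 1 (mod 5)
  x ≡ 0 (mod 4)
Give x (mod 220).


Moduli 11, 5, 4 are pairwise coprime; by CRT there is a unique solution modulo M = 11 · 5 · 4 = 220.
Solve pairwise, accumulating the modulus:
  Start with x ≡ 7 (mod 11).
  Combine with x ≡ 1 (mod 5): since gcd(11, 5) = 1, we get a unique residue mod 55.
    Write x = 7 + 11·t and substitute into x ≡ 1 (mod 5): 11·t ≡ 1 − 7 = -6 (mod 5).
    Reduce coefficients mod 5: 1·t ≡ 4 (mod 5).
    So t ≡ 4 (mod 5).
    Then x = 7 + 11·4 = 51, valid modulo lcm(11, 5) = 55: x ≡ 51 (mod 55).
  Combine with x ≡ 0 (mod 4): since gcd(55, 4) = 1, we get a unique residue mod 220.
    Write x = 51 + 55·t and substitute into x ≡ 0 (mod 4): 55·t ≡ 0 − 51 = -51 (mod 4).
    Reduce coefficients mod 4: 3·t ≡ 1 (mod 4).
    The inverse of 3 mod 4 is 3 (since 3·3 = 9 = 2·4 + 1), so t ≡ 3·1 = 3 ≡ 3 (mod 4).
    Then x = 51 + 55·3 = 216, valid modulo lcm(55, 4) = 220: x ≡ 216 (mod 220).
Verify: 216 mod 11 = 7 ✓, 216 mod 5 = 1 ✓, 216 mod 4 = 0 ✓.

x ≡ 216 (mod 220).


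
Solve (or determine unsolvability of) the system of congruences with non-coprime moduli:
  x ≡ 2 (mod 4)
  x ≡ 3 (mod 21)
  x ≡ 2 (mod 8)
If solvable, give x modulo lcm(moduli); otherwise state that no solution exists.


Moduli 4, 21, 8 are not pairwise coprime, so CRT works modulo lcm(m_i) when all pairwise compatibility conditions hold.
Pairwise compatibility: gcd(m_i, m_j) must divide a_i - a_j for every pair.
Merge one congruence at a time:
  Start: x ≡ 2 (mod 4).
  Combine with x ≡ 3 (mod 21): gcd(4, 21) = 1; 3 - 2 = 1, which IS divisible by 1, so compatible.
    Write x = 2 + 4·t and substitute into x ≡ 3 (mod 21): 4·t ≡ 3 − 2 = 1 (mod 21).
    The inverse of 4 mod 21 is 16 (since 4·16 = 64 = 3·21 + 1), so t ≡ 16·1 = 16 ≡ 16 (mod 21).
    Then x = 2 + 4·16 = 66, valid modulo lcm(4, 21) = 84: x ≡ 66 (mod 84).
  Combine with x ≡ 2 (mod 8): gcd(84, 8) = 4; 2 - 66 = -64, which IS divisible by 4, so compatible.
    Write x = 66 + 84·t and substitute into x ≡ 2 (mod 8): 84·t ≡ 2 − 66 = -64 (mod 8).
    Divide the congruence (and modulus) by g = 4: 21·t ≡ -16 (mod 2).
    Reduce coefficients mod 2: 1·t ≡ 0 (mod 2).
    So t ≡ 0 (mod 2).
    Then x = 66 + 84·0 = 66, valid modulo lcm(84, 8) = 168: x ≡ 66 (mod 168).
Verify: 66 mod 4 = 2, 66 mod 21 = 3, 66 mod 8 = 2.

x ≡ 66 (mod 168).


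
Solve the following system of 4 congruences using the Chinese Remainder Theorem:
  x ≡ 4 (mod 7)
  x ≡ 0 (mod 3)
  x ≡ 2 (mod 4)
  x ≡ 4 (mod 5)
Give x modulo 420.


Product of moduli M = 7 · 3 · 4 · 5 = 420.
Merge one congruence at a time:
  Start: x ≡ 4 (mod 7).
  Combine with x ≡ 0 (mod 3); new modulus lcm = 21.
    Write x = 4 + 7·t and substitute into x ≡ 0 (mod 3): 7·t ≡ 0 − 4 = -4 (mod 3).
    Reduce coefficients mod 3: 1·t ≡ 2 (mod 3).
    So t ≡ 2 (mod 3).
    Then x = 4 + 7·2 = 18, valid modulo lcm(7, 3) = 21: x ≡ 18 (mod 21).
  Combine with x ≡ 2 (mod 4); new modulus lcm = 84.
    Write x = 18 + 21·t and substitute into x ≡ 2 (mod 4): 21·t ≡ 2 − 18 = -16 (mod 4).
    Reduce coefficients mod 4: 1·t ≡ 0 (mod 4).
    So t ≡ 0 (mod 4).
    Then x = 18 + 21·0 = 18, valid modulo lcm(21, 4) = 84: x ≡ 18 (mod 84).
  Combine with x ≡ 4 (mod 5); new modulus lcm = 420.
    Write x = 18 + 84·t and substitute into x ≡ 4 (mod 5): 84·t ≡ 4 − 18 = -14 (mod 5).
    Reduce coefficients mod 5: 4·t ≡ 1 (mod 5).
    The inverse of 4 mod 5 is 4 (since 4·4 = 16 = 3·5 + 1), so t ≡ 4·1 = 4 ≡ 4 (mod 5).
    Then x = 18 + 84·4 = 354, valid modulo lcm(84, 5) = 420: x ≡ 354 (mod 420).
Verify against each original: 354 mod 7 = 4, 354 mod 3 = 0, 354 mod 4 = 2, 354 mod 5 = 4.

x ≡ 354 (mod 420).


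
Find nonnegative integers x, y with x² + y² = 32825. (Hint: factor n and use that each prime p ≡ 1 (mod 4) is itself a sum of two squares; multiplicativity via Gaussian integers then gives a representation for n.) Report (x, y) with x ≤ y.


Step 1: Factor n = 32825 = 5^2 · 13 · 101.
Step 2: Check the mod-4 condition on each prime factor: 5 ≡ 1 (mod 4), exponent 2; 13 ≡ 1 (mod 4), exponent 1; 101 ≡ 1 (mod 4), exponent 1.
All primes ≡ 3 (mod 4) appear to even exponent (or don't appear), so by the two-squares theorem n IS expressible as a sum of two squares.
Step 3: Build a representation. Group n = k² · m with k = 5 and m = 13 · 101 = 1313 (a product of primes ≡ 1 (mod 4)); a representation of m scales to one of n via (k·x)² + (k·y)² = k²(x² + y²). Each prime p ≡ 1 (mod 4) is itself a sum of two squares; find a² by testing p − a² for a perfect square:
  13: 13 − 1² = 12, 13 − 2² = 9 = 3² ⇒ 13 = 2² + 3².
  101: 101 − 1² = 100 = 10² ⇒ 101 = 1² + 10².
  Combine using the Brahmagupta–Fibonacci identity (a² + b²)(c² + d²) = (ac − bd)² + (ad + bc)² = (ac + bd)² + (ad − bc)²:
  13 · 101 = 1313: from (2² + 3²)(1² + 10²), take (2·1 − 3·10, 2·10 + 3·1) = (2 − 30, 20 + 3) = (-28, 23); dropping signs (only squares matter) gives (28, 23); check 28² + 23² = 784 + 529 = 1313 ✓.
  Scale by k = 5: (5·28, 5·23) = (140, 115).
Step 4: Order so x ≤ y and verify: 115² + 140² = 13225 + 19600 = 32825 = n. ✓

n = 32825 = 115² + 140² (one valid representation with x ≤ y).


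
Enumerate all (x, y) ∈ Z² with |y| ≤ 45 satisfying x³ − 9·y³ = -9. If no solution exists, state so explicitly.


The equation is x³ - 9y³ = -9. For fixed y, x³ = 9·y³ − 9, so a solution requires the RHS to be a perfect cube.
Strategy: iterate y from -45 to 45, compute RHS = 9·y³ − 9, and check whether it is a (positive or negative) perfect cube.
Check small values of y:
  y = 0: RHS = -9 is not a perfect cube.
  y = 1: RHS = 0 = (0)³ ⇒ x = 0 works.
  y = -1: RHS = -18 is not a perfect cube.
  y = 2: RHS = 63 is not a perfect cube.
  y = -2: RHS = -81 is not a perfect cube.
  y = 3: RHS = 234 is not a perfect cube.
  y = -3: RHS = -252 is not a perfect cube.
Continuing the search up to |y| = 45 finds no further solutions beyond those listed.
Collected solutions: (0, 1).

Solutions (with |y| ≤ 45): (0, 1).


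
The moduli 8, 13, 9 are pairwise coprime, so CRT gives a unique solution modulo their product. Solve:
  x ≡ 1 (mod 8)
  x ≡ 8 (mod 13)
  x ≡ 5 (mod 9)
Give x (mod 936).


Moduli 8, 13, 9 are pairwise coprime; by CRT there is a unique solution modulo M = 8 · 13 · 9 = 936.
Solve pairwise, accumulating the modulus:
  Start with x ≡ 1 (mod 8).
  Combine with x ≡ 8 (mod 13): since gcd(8, 13) = 1, we get a unique residue mod 104.
    Write x = 1 + 8·t and substitute into x ≡ 8 (mod 13): 8·t ≡ 8 − 1 = 7 (mod 13).
    The inverse of 8 mod 13 is 5 (since 8·5 = 40 = 3·13 + 1), so t ≡ 5·7 = 35 ≡ 9 (mod 13).
    Then x = 1 + 8·9 = 73, valid modulo lcm(8, 13) = 104: x ≡ 73 (mod 104).
  Combine with x ≡ 5 (mod 9): since gcd(104, 9) = 1, we get a unique residue mod 936.
    Write x = 73 + 104·t and substitute into x ≡ 5 (mod 9): 104·t ≡ 5 − 73 = -68 (mod 9).
    Reduce coefficients mod 9: 5·t ≡ 4 (mod 9).
    The inverse of 5 mod 9 is 2 (since 5·2 = 10 = 1·9 + 1), so t ≡ 2·4 = 8 ≡ 8 (mod 9).
    Then x = 73 + 104·8 = 905, valid modulo lcm(104, 9) = 936: x ≡ 905 (mod 936).
Verify: 905 mod 8 = 1 ✓, 905 mod 13 = 8 ✓, 905 mod 9 = 5 ✓.

x ≡ 905 (mod 936).


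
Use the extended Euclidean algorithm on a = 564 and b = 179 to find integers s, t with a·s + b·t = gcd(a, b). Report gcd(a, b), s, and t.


Euclidean algorithm on (564, 179) — divide until remainder is 0:
  564 = 3 · 179 + 27
  179 = 6 · 27 + 17
  27 = 1 · 17 + 10
  17 = 1 · 10 + 7
  10 = 1 · 7 + 3
  7 = 2 · 3 + 1
  3 = 3 · 1 + 0
gcd(564, 179) = 1.
Track Bezout coefficients alongside the remainders: start with r₀ = 564 = a·1 + b·0 (s = 1, t = 0) and r₁ = 179 = a·0 + b·1 (s = 0, t = 1); each new remainder r_{k+1} = r_{k-1} − q_k·r_k inherits s_{k+1} = s_{k-1} − q_k·s_k, t_{k+1} = t_{k-1} − q_k·t_k, so r_k = a·s_k + b·t_k at every step:
  q = 3: r = 27, s = 1 − 3·0 = 1, t = 0 − 3·1 = -3  (check: 564·1 + 179·(-3) = 27)
  q = 6: r = 17, s = 0 − 6·1 = -6, t = 1 − 6·(-3) = 19  (check: 564·(-6) + 179·19 = 17)
  q = 1: r = 10, s = 1 − 1·(-6) = 7, t = -3 − 1·19 = -22  (check: 564·7 + 179·(-22) = 10)
  q = 1: r = 7, s = -6 − 1·7 = -13, t = 19 − 1·(-22) = 41  (check: 564·(-13) + 179·41 = 7)
  q = 1: r = 3, s = 7 − 1·(-13) = 20, t = -22 − 1·41 = -63  (check: 564·20 + 179·(-63) = 3)
  q = 2: r = 1, s = -13 − 2·20 = -53, t = 41 − 2·(-63) = 167  (check: 564·(-53) + 179·167 = 1)
The row with r = 1 (the gcd) gives the Bezout coefficients s = -53, t = 167.
Result: 564 · (-53) + 179 · (167) = 1.

gcd(564, 179) = 1; s = -53, t = 167 (check: 564·(-53) + 179·167 = 1).


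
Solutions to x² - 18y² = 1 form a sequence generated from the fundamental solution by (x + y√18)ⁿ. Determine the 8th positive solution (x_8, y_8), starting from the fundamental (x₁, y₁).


Step 1: Find the fundamental solution (x₁, y₁) of x² - 18y² = 1.
  Expand √18 as a continued fraction. a₀ = ⌊√18⌋ = 4; iterate m_{k+1} = d_k·a_k − m_k, d_{k+1} = (18 − m_{k+1}²)/d_k, a_{k+1} = ⌊(a₀ + m_{k+1})/d_{k+1}⌋ (starting m₀ = 0, d₀ = 1), with convergents p_k = a_k·p_{k-1} + p_{k-2}, q_k = a_k·q_{k-1} + q_{k-2} (p₋₁ = 1, q₋₁ = 0):
  k = 0: a₀ = 4; p₀/q₀ = 4/1; p₀² − 18·q₀² = 16 − 18 = -2.
  k = 1: m = 4, d = 2, a = ⌊(4 + 4)/2⌋ = 4; p/q = (4·4 + 1)/(4·1 + 0) = 17/4; p² − 18·q² = 289 − 288 = 1.
  The first convergent with p² − 18·q² = 1 gives the fundamental solution (x₁, y₁) = (17, 4).
Step 2: Apply the recurrence (x_{n+1}, y_{n+1}) = (x₁x_n + 18y₁y_n, x₁y_n + y₁x_n) repeatedly.
  From (x_1, y_1) = (17, 4): x_2 = 17·17 + 18·4·4 = 577; y_2 = 17·4 + 4·17 = 136.
  From (x_2, y_2) = (577, 136): x_3 = 17·577 + 18·4·136 = 19601; y_3 = 17·136 + 4·577 = 4620.
  From (x_3, y_3) = (19601, 4620): x_4 = 17·19601 + 18·4·4620 = 665857; y_4 = 17·4620 + 4·19601 = 156944.
  From (x_4, y_4) = (665857, 156944): x_5 = 17·665857 + 18·4·156944 = 22619537; y_5 = 17·156944 + 4·665857 = 5331476.
  From (x_5, y_5) = (22619537, 5331476): x_6 = 17·22619537 + 18·4·5331476 = 768398401; y_6 = 17·5331476 + 4·22619537 = 181113240.
  From (x_6, y_6) = (768398401, 181113240): x_7 = 17·768398401 + 18·4·181113240 = 26102926097; y_7 = 17·181113240 + 4·768398401 = 6152518684.
  From (x_7, y_7) = (26102926097, 6152518684): x_8 = 17·26102926097 + 18·4·6152518684 = 886731088897; y_8 = 17·6152518684 + 4·26102926097 = 209004522016.
Step 3: Verify x_8² - 18·y_8² = 786292024016459316676609 - 786292024016459316676608 = 1 (should be 1). ✓

(x_1, y_1) = (17, 4); (x_8, y_8) = (886731088897, 209004522016).


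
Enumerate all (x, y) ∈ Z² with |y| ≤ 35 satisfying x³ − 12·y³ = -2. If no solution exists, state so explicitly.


The equation is x³ - 12y³ = -2. For fixed y, x³ = 12·y³ − 2, so a solution requires the RHS to be a perfect cube.
Strategy: iterate y from -35 to 35, compute RHS = 12·y³ − 2, and check whether it is a (positive or negative) perfect cube.
Check small values of y:
  y = 0: RHS = -2 is not a perfect cube.
  y = 1: RHS = 10 is not a perfect cube.
  y = -1: RHS = -14 is not a perfect cube.
  y = 2: RHS = 94 is not a perfect cube.
  y = -2: RHS = -98 is not a perfect cube.
  y = 3: RHS = 322 is not a perfect cube.
  y = -3: RHS = -326 is not a perfect cube.
Continuing the search up to |y| = 35 finds no solutions either.
No (x, y) in the scanned range satisfies the equation.

No integer solutions with |y| ≤ 35.


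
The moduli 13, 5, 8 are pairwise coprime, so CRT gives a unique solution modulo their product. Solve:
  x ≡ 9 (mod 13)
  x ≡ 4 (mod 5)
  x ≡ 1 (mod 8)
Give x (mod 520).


Moduli 13, 5, 8 are pairwise coprime; by CRT there is a unique solution modulo M = 13 · 5 · 8 = 520.
Solve pairwise, accumulating the modulus:
  Start with x ≡ 9 (mod 13).
  Combine with x ≡ 4 (mod 5): since gcd(13, 5) = 1, we get a unique residue mod 65.
    Write x = 9 + 13·t and substitute into x ≡ 4 (mod 5): 13·t ≡ 4 − 9 = -5 (mod 5).
    Reduce coefficients mod 5: 3·t ≡ 0 (mod 5).
    The inverse of 3 mod 5 is 2 (since 3·2 = 6 = 1·5 + 1), so t ≡ 2·0 = 0 ≡ 0 (mod 5).
    Then x = 9 + 13·0 = 9, valid modulo lcm(13, 5) = 65: x ≡ 9 (mod 65).
  Combine with x ≡ 1 (mod 8): since gcd(65, 8) = 1, we get a unique residue mod 520.
    Write x = 9 + 65·t and substitute into x ≡ 1 (mod 8): 65·t ≡ 1 − 9 = -8 (mod 8).
    Reduce coefficients mod 8: 1·t ≡ 0 (mod 8).
    So t ≡ 0 (mod 8).
    Then x = 9 + 65·0 = 9, valid modulo lcm(65, 8) = 520: x ≡ 9 (mod 520).
Verify: 9 mod 13 = 9 ✓, 9 mod 5 = 4 ✓, 9 mod 8 = 1 ✓.

x ≡ 9 (mod 520).


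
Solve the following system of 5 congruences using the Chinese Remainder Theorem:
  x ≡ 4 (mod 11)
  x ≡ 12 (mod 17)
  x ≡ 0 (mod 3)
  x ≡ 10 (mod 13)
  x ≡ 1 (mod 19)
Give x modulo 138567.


Product of moduli M = 11 · 17 · 3 · 13 · 19 = 138567.
Merge one congruence at a time:
  Start: x ≡ 4 (mod 11).
  Combine with x ≡ 12 (mod 17); new modulus lcm = 187.
    Write x = 4 + 11·t and substitute into x ≡ 12 (mod 17): 11·t ≡ 12 − 4 = 8 (mod 17).
    The inverse of 11 mod 17 is 14 (since 11·14 = 154 = 9·17 + 1), so t ≡ 14·8 = 112 ≡ 10 (mod 17).
    Then x = 4 + 11·10 = 114, valid modulo lcm(11, 17) = 187: x ≡ 114 (mod 187).
  Combine with x ≡ 0 (mod 3); new modulus lcm = 561.
    Write x = 114 + 187·t and substitute into x ≡ 0 (mod 3): 187·t ≡ 0 − 114 = -114 (mod 3).
    Reduce coefficients mod 3: 1·t ≡ 0 (mod 3).
    So t ≡ 0 (mod 3).
    Then x = 114 + 187·0 = 114, valid modulo lcm(187, 3) = 561: x ≡ 114 (mod 561).
  Combine with x ≡ 10 (mod 13); new modulus lcm = 7293.
    Write x = 114 + 561·t and substitute into x ≡ 10 (mod 13): 561·t ≡ 10 − 114 = -104 (mod 13).
    Reduce coefficients mod 13: 2·t ≡ 0 (mod 13).
    The inverse of 2 mod 13 is 7 (since 2·7 = 14 = 1·13 + 1), so t ≡ 7·0 = 0 ≡ 0 (mod 13).
    Then x = 114 + 561·0 = 114, valid modulo lcm(561, 13) = 7293: x ≡ 114 (mod 7293).
  Combine with x ≡ 1 (mod 19); new modulus lcm = 138567.
    Write x = 114 + 7293·t and substitute into x ≡ 1 (mod 19): 7293·t ≡ 1 − 114 = -113 (mod 19).
    Reduce coefficients mod 19: 16·t ≡ 1 (mod 19).
    The inverse of 16 mod 19 is 6 (since 16·6 = 96 = 5·19 + 1), so t ≡ 6·1 = 6 ≡ 6 (mod 19).
    Then x = 114 + 7293·6 = 43872, valid modulo lcm(7293, 19) = 138567: x ≡ 43872 (mod 138567).
Verify against each original: 43872 mod 11 = 4, 43872 mod 17 = 12, 43872 mod 3 = 0, 43872 mod 13 = 10, 43872 mod 19 = 1.

x ≡ 43872 (mod 138567).


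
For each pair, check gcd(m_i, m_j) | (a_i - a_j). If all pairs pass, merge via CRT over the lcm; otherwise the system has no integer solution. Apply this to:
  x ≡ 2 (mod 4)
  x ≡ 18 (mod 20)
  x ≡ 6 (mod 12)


Moduli 4, 20, 12 are not pairwise coprime, so CRT works modulo lcm(m_i) when all pairwise compatibility conditions hold.
Pairwise compatibility: gcd(m_i, m_j) must divide a_i - a_j for every pair.
Merge one congruence at a time:
  Start: x ≡ 2 (mod 4).
  Combine with x ≡ 18 (mod 20): gcd(4, 20) = 4; 18 - 2 = 16, which IS divisible by 4, so compatible.
    Write x = 2 + 4·t and substitute into x ≡ 18 (mod 20): 4·t ≡ 18 − 2 = 16 (mod 20).
    Divide the congruence (and modulus) by g = 4: 1·t ≡ 4 (mod 5).
    So t ≡ 4 (mod 5).
    Then x = 2 + 4·4 = 18, valid modulo lcm(4, 20) = 20: x ≡ 18 (mod 20).
  Combine with x ≡ 6 (mod 12): gcd(20, 12) = 4; 6 - 18 = -12, which IS divisible by 4, so compatible.
    Write x = 18 + 20·t and substitute into x ≡ 6 (mod 12): 20·t ≡ 6 − 18 = -12 (mod 12).
    Divide the congruence (and modulus) by g = 4: 5·t ≡ -3 (mod 3).
    Reduce coefficients mod 3: 2·t ≡ 0 (mod 3).
    The inverse of 2 mod 3 is 2 (since 2·2 = 4 = 1·3 + 1), so t ≡ 2·0 = 0 ≡ 0 (mod 3).
    Then x = 18 + 20·0 = 18, valid modulo lcm(20, 12) = 60: x ≡ 18 (mod 60).
Verify: 18 mod 4 = 2, 18 mod 20 = 18, 18 mod 12 = 6.

x ≡ 18 (mod 60).


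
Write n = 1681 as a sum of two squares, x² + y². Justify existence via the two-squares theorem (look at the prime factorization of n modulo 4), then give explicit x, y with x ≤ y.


Step 1: Factor n = 1681 = 41^2.
Step 2: Check the mod-4 condition on each prime factor: 41 ≡ 1 (mod 4), exponent 2.
All primes ≡ 3 (mod 4) appear to even exponent (or don't appear), so by the two-squares theorem n IS expressible as a sum of two squares.
Step 3: Build a representation. Here n = 41 · 41 is a product of primes ≡ 1 (mod 4). Each prime p ≡ 1 (mod 4) is itself a sum of two squares; find a² by testing p − a² for a perfect square:
  41: 41 − 1² = 40, 41 − 2² = 37, 41 − 3² = 32, 41 − 4² = 25 = 5² ⇒ 41 = 4² + 5².
  Combine using the Brahmagupta–Fibonacci identity (a² + b²)(c² + d²) = (ac − bd)² + (ad + bc)² = (ac + bd)² + (ad − bc)²:
  41 · 41 = 1681: from (4² + 5²)(4² + 5²), take (4·4 − 5·5, 4·5 + 5·4) = (16 − 25, 20 + 20) = (-9, 40); dropping signs (only squares matter) gives (9, 40); check 9² + 40² = 81 + 1600 = 1681 ✓.
Step 4: Order so x ≤ y and verify: 9² + 40² = 81 + 1600 = 1681 = n. ✓

n = 1681 = 9² + 40² (one valid representation with x ≤ y).


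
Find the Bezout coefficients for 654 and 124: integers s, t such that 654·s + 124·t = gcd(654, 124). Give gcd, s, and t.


Euclidean algorithm on (654, 124) — divide until remainder is 0:
  654 = 5 · 124 + 34
  124 = 3 · 34 + 22
  34 = 1 · 22 + 12
  22 = 1 · 12 + 10
  12 = 1 · 10 + 2
  10 = 5 · 2 + 0
gcd(654, 124) = 2.
Track Bezout coefficients alongside the remainders: start with r₀ = 654 = a·1 + b·0 (s = 1, t = 0) and r₁ = 124 = a·0 + b·1 (s = 0, t = 1); each new remainder r_{k+1} = r_{k-1} − q_k·r_k inherits s_{k+1} = s_{k-1} − q_k·s_k, t_{k+1} = t_{k-1} − q_k·t_k, so r_k = a·s_k + b·t_k at every step:
  q = 5: r = 34, s = 1 − 5·0 = 1, t = 0 − 5·1 = -5  (check: 654·1 + 124·(-5) = 34)
  q = 3: r = 22, s = 0 − 3·1 = -3, t = 1 − 3·(-5) = 16  (check: 654·(-3) + 124·16 = 22)
  q = 1: r = 12, s = 1 − 1·(-3) = 4, t = -5 − 1·16 = -21  (check: 654·4 + 124·(-21) = 12)
  q = 1: r = 10, s = -3 − 1·4 = -7, t = 16 − 1·(-21) = 37  (check: 654·(-7) + 124·37 = 10)
  q = 1: r = 2, s = 4 − 1·(-7) = 11, t = -21 − 1·37 = -58  (check: 654·11 + 124·(-58) = 2)
The row with r = 2 (the gcd) gives the Bezout coefficients s = 11, t = -58.
Result: 654 · (11) + 124 · (-58) = 2.

gcd(654, 124) = 2; s = 11, t = -58 (check: 654·11 + 124·(-58) = 2).


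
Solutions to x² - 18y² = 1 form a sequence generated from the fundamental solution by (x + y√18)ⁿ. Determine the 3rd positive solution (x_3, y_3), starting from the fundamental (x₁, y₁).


Step 1: Find the fundamental solution (x₁, y₁) of x² - 18y² = 1.
  Expand √18 as a continued fraction. a₀ = ⌊√18⌋ = 4; iterate m_{k+1} = d_k·a_k − m_k, d_{k+1} = (18 − m_{k+1}²)/d_k, a_{k+1} = ⌊(a₀ + m_{k+1})/d_{k+1}⌋ (starting m₀ = 0, d₀ = 1), with convergents p_k = a_k·p_{k-1} + p_{k-2}, q_k = a_k·q_{k-1} + q_{k-2} (p₋₁ = 1, q₋₁ = 0):
  k = 0: a₀ = 4; p₀/q₀ = 4/1; p₀² − 18·q₀² = 16 − 18 = -2.
  k = 1: m = 4, d = 2, a = ⌊(4 + 4)/2⌋ = 4; p/q = (4·4 + 1)/(4·1 + 0) = 17/4; p² − 18·q² = 289 − 288 = 1.
  The first convergent with p² − 18·q² = 1 gives the fundamental solution (x₁, y₁) = (17, 4).
Step 2: Apply the recurrence (x_{n+1}, y_{n+1}) = (x₁x_n + 18y₁y_n, x₁y_n + y₁x_n) repeatedly.
  From (x_1, y_1) = (17, 4): x_2 = 17·17 + 18·4·4 = 577; y_2 = 17·4 + 4·17 = 136.
  From (x_2, y_2) = (577, 136): x_3 = 17·577 + 18·4·136 = 19601; y_3 = 17·136 + 4·577 = 4620.
Step 3: Verify x_3² - 18·y_3² = 384199201 - 384199200 = 1 (should be 1). ✓

(x_1, y_1) = (17, 4); (x_3, y_3) = (19601, 4620).
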